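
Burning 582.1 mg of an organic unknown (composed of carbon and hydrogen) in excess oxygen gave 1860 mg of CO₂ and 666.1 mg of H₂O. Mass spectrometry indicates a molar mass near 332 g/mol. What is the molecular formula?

C24H42

mol C = 1.860 g CO₂ ÷ 44.009 g/mol = 0.042264 mol
mol H = 2 × 0.6661 g H₂O ÷ 18.015 g/mol = 0.073949 mol
Divide by the smallest (0.042264 mol): C 1.000, H 1.750
Multiplying each by 4 gives whole numbers: C 4.00, H 7.00
Empirical formula: C4H7
Empirical-formula mass = 55.10 g/mol; 332 ÷ 55.10 ≈ 6, so the molecular formula is C24H42.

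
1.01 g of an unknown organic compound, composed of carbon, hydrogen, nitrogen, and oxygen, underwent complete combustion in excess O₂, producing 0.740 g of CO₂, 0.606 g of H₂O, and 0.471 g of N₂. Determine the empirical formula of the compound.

mol C = 0.740 g CO₂ ÷ 44.009 g/mol = 0.01681 mol
mol H = 2 × 0.606 g H₂O ÷ 18.015 g/mol = 0.06728 mol
mol N = 2 × 0.471 g N₂ ÷ 28.014 g/mol = 0.03363 mol
mass O = 1.01 − (0.2020 + 0.06782 + 0.4710) = 0.2692 g → mol O = 0.2692 ÷ 15.999 = 0.01683 mol
Divide by the smallest (0.01681 mol): C 1.000, H 4.001, N 2.000, O 1.001

CH4N2O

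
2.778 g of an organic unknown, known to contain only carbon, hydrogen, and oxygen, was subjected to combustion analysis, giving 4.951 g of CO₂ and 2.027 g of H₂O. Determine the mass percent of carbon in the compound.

48.64%

mol C = 4.951 g CO₂ ÷ 44.009 g/mol = 0.11250 mol
mol H = 2 × 2.027 g H₂O ÷ 18.015 g/mol = 0.22503 mol
mass O = 2.778 − (1.3512 + 0.22683) = 1.1999 g → mol O = 1.1999 ÷ 15.999 = 0.075000 mol
mass % C = 1.3512 g ÷ 2.778 g × 100%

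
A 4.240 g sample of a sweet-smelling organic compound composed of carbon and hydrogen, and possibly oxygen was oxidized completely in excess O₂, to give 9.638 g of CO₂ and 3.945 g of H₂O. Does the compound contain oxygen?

yes

mol C = 9.638 g CO₂ ÷ 44.009 g/mol = 0.21900 mol
mol H = 2 × 3.945 g H₂O ÷ 18.015 g/mol = 0.43797 mol
C and H account for only 3.0719 g of the 4.240 g sample; the remaining 1.1681 g must be oxygen.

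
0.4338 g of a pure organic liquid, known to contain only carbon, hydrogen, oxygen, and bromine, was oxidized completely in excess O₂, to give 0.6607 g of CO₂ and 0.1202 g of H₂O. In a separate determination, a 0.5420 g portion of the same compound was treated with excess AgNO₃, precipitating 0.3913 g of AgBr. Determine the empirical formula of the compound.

mol C = 0.6607 g CO₂ ÷ 44.009 g/mol = 0.015013 mol
mol H = 2 × 0.1202 g H₂O ÷ 18.015 g/mol = 0.013344 mol
From the AgBr data: mol Br per gram of compound = (0.3913 ÷ 187.772) ÷ 0.5420 = 0.0038449 mol/g, so in the 0.4338 g combustion sample mol Br = 0.0016679 mol
mass O = 0.4338 − (0.18032 + 0.013451 + 0.13327) = 0.10676 g → mol O = 0.10676 ÷ 15.999 = 0.0066728 mol
Divide by the smallest (0.0016679 mol): C 9.001, H 8.001, Br 1.000, O 4.001

C9H8BrO4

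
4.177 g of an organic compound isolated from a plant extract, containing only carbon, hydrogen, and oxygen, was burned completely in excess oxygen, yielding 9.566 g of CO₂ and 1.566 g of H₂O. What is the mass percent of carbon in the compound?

mol C = 9.566 g CO₂ ÷ 44.009 g/mol = 0.21736 mol
mol H = 2 × 1.566 g H₂O ÷ 18.015 g/mol = 0.17386 mol
mass O = 4.177 − (2.6108 + 0.17525) = 1.3910 g → mol O = 1.3910 ÷ 15.999 = 0.086942 mol
mass % C = 2.6108 g ÷ 4.177 g × 100%

62.50%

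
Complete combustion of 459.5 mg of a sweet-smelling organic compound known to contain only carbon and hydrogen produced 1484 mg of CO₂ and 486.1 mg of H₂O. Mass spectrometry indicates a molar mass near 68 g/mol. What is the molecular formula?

C5H8

mol C = 1.484 g CO₂ ÷ 44.009 g/mol = 0.033720 mol
mol H = 2 × 0.4861 g H₂O ÷ 18.015 g/mol = 0.053966 mol
Divide by the smallest (0.033720 mol): C 1.000, H 1.600
Multiplying each by 5 gives whole numbers: C 5.00, H 8.00
Empirical formula: C5H8
Empirical-formula mass = 68.12 g/mol; 68 ÷ 68.12 ≈ 1, so the molecular formula is C5H8.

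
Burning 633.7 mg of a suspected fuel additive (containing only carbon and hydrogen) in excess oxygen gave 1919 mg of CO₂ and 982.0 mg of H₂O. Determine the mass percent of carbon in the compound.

mol C = 1.919 g CO₂ ÷ 44.009 g/mol = 0.043605 mol
mol H = 2 × 0.9820 g H₂O ÷ 18.015 g/mol = 0.10902 mol
mass % C = 0.52374 g ÷ 0.6337 g × 100%

82.65%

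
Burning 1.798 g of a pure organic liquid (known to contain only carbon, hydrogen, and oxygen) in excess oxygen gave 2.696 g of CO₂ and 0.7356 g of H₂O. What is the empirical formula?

mol C = 2.696 g CO₂ ÷ 44.009 g/mol = 0.061260 mol
mol H = 2 × 0.7356 g H₂O ÷ 18.015 g/mol = 0.081665 mol
mass O = 1.798 − (0.73580 + 0.082319) = 0.97989 g → mol O = 0.97989 ÷ 15.999 = 0.061247 mol
Divide by the smallest (0.061247 mol): C 1.000, H 1.333, O 1.000
Multiplying each by 3 gives whole numbers: C 3.00, H 4.00, O 3.00

C3H4O3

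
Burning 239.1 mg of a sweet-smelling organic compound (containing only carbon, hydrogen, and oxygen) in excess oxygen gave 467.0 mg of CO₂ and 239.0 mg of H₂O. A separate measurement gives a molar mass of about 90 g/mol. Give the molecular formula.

C4H10O2

mol C = 0.4670 g CO₂ ÷ 44.009 g/mol = 0.010611 mol
mol H = 2 × 0.2390 g H₂O ÷ 18.015 g/mol = 0.026533 mol
mass O = 0.2391 − (0.12745 + 0.026746) = 0.084900 g → mol O = 0.084900 ÷ 15.999 = 0.0053066 mol
Divide by the smallest (0.0053066 mol): C 2.000, H 5.000, O 1.000
Empirical formula: C2H5O
Empirical-formula mass = 45.06 g/mol; 90 ÷ 45.06 ≈ 2, so the molecular formula is C4H10O2.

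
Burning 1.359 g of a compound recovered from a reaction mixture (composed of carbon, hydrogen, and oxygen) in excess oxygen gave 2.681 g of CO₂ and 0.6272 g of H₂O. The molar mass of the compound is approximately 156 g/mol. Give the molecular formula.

C7H8O4

mol C = 2.681 g CO₂ ÷ 44.009 g/mol = 0.060919 mol
mol H = 2 × 0.6272 g H₂O ÷ 18.015 g/mol = 0.069631 mol
mass O = 1.359 − (0.73170 + 0.070188) = 0.55711 g → mol O = 0.55711 ÷ 15.999 = 0.034822 mol
Divide by the smallest (0.034822 mol): C 1.749, H 2.000, O 1.000
Multiplying each by 4 gives whole numbers: C 7.00, H 8.00, O 4.00
Empirical formula: C7H8O4
Empirical-formula mass = 156.14 g/mol; 156 ÷ 156.14 ≈ 1, so the molecular formula is C7H8O4.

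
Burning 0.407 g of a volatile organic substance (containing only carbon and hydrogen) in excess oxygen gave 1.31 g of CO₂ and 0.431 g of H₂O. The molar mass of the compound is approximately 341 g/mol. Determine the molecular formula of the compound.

C25H40

mol C = 1.31 g CO₂ ÷ 44.009 g/mol = 0.02977 mol
mol H = 2 × 0.431 g H₂O ÷ 18.015 g/mol = 0.04785 mol
Divide by the smallest (0.02977 mol): C 1.000, H 1.607
Multiplying each by 5 gives whole numbers: C 5.00, H 8.04
Empirical formula: C5H8
Empirical-formula mass = 68.12 g/mol; 341 ÷ 68.12 ≈ 5, so the molecular formula is C25H40.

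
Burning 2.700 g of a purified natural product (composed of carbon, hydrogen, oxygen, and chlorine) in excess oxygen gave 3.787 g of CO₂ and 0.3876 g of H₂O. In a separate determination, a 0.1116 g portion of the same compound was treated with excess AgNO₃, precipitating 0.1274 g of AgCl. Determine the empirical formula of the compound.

C8H4Cl2O5

mol C = 3.787 g CO₂ ÷ 44.009 g/mol = 0.086051 mol
mol H = 2 × 0.3876 g H₂O ÷ 18.015 g/mol = 0.043031 mol
From the AgCl data: mol Cl per gram of compound = (0.1274 ÷ 143.318) ÷ 0.1116 = 0.0079653 mol/g, so in the 2.700 g combustion sample mol Cl = 0.021506 mol
mass O = 2.700 − (1.0336 + 0.043375 + 0.76240) = 0.86067 g → mol O = 0.86067 ÷ 15.999 = 0.053795 mol
Divide by the smallest (0.021506 mol): C 4.001, H 2.001, Cl 1.000, O 2.501
Multiplying each by 2 gives whole numbers: C 8.00, H 4.00, Cl 2.00, O 5.00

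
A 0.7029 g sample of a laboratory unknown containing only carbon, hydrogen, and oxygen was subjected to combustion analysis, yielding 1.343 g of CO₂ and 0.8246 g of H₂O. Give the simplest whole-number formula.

mol C = 1.343 g CO₂ ÷ 44.009 g/mol = 0.030516 mol
mol H = 2 × 0.8246 g H₂O ÷ 18.015 g/mol = 0.091546 mol
mass O = 0.7029 − (0.36653 + 0.092278) = 0.24409 g → mol O = 0.24409 ÷ 15.999 = 0.015256 mol
Divide by the smallest (0.015256 mol): C 2.000, H 6.000, O 1.000

C2H6O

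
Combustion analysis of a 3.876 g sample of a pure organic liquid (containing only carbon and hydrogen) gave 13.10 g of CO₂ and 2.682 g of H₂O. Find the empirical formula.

mol C = 13.10 g CO₂ ÷ 44.009 g/mol = 0.29767 mol
mol H = 2 × 2.682 g H₂O ÷ 18.015 g/mol = 0.29775 mol
Divide by the smallest (0.29767 mol): C 1.000, H 1.000

CH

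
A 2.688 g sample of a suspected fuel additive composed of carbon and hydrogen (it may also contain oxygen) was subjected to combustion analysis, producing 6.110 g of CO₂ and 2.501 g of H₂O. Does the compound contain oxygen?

mol C = 6.110 g CO₂ ÷ 44.009 g/mol = 0.13884 mol
mol H = 2 × 2.501 g H₂O ÷ 18.015 g/mol = 0.27766 mol
C and H account for only 1.9474 g of the 2.688 g sample; the remaining 0.74057 g must be oxygen.

yes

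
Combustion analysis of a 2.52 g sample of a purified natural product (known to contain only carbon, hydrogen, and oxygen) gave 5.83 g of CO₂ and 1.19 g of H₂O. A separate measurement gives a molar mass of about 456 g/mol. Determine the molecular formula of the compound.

mol C = 5.83 g CO₂ ÷ 44.009 g/mol = 0.1325 mol
mol H = 2 × 1.19 g H₂O ÷ 18.015 g/mol = 0.1321 mol
mass O = 2.52 − (1.591 + 0.1332) = 0.7957 g → mol O = 0.7957 ÷ 15.999 = 0.04973 mol
Divide by the smallest (0.04973 mol): C 2.664, H 2.656, O 1.000
Multiplying each by 3 gives whole numbers: C 7.99, H 7.97, O 3.00
Empirical formula: C8H8O3
Empirical-formula mass = 152.15 g/mol; 456 ÷ 152.15 ≈ 3, so the molecular formula is C24H24O9.

C24H24O9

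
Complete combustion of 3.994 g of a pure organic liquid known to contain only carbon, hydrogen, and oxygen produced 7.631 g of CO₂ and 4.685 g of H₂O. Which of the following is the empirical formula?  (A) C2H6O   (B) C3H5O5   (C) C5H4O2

(A) C2H6O

mol C = 7.631 g CO₂ ÷ 44.009 g/mol = 0.17340 mol
mol H = 2 × 4.685 g H₂O ÷ 18.015 g/mol = 0.52012 mol
mass O = 3.994 − (2.0827 + 0.52428) = 1.3871 g → mol O = 1.3871 ÷ 15.999 = 0.086696 mol
Divide by the smallest (0.086696 mol): C 2.000, H 5.999, O 1.000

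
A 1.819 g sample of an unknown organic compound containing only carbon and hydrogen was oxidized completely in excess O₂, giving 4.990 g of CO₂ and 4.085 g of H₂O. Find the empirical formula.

mol C = 4.990 g CO₂ ÷ 44.009 g/mol = 0.11339 mol
mol H = 2 × 4.085 g H₂O ÷ 18.015 g/mol = 0.45351 mol
Divide by the smallest (0.11339 mol): C 1.000, H 4.000

CH4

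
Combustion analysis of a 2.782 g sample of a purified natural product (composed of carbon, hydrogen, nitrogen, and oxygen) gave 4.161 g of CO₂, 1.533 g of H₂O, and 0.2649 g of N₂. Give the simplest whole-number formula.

mol C = 4.161 g CO₂ ÷ 44.009 g/mol = 0.094549 mol
mol H = 2 × 1.533 g H₂O ÷ 18.015 g/mol = 0.17019 mol
mol N = 2 × 0.2649 g N₂ ÷ 28.014 g/mol = 0.018912 mol
mass O = 2.782 − (1.1356 + 0.17155 + 0.26490) = 1.2099 g → mol O = 1.2099 ÷ 15.999 = 0.075625 mol
Divide by the smallest (0.018912 mol): C 4.999, H 8.999, N 1.000, O 3.999

C5H9NO4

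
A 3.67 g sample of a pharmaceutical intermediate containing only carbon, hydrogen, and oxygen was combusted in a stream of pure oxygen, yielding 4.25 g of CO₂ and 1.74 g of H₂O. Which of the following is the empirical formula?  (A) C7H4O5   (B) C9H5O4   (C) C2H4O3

mol C = 4.25 g CO₂ ÷ 44.009 g/mol = 0.09657 mol
mol H = 2 × 1.74 g H₂O ÷ 18.015 g/mol = 0.1932 mol
mass O = 3.67 − (1.160 + 0.1947) = 2.315 g → mol O = 2.315 ÷ 15.999 = 0.1447 mol
Divide by the smallest (0.09657 mol): C 1.000, H 2.000, O 1.499
Multiplying each by 2 gives whole numbers: C 2.00, H 4.00, O 3.00

(C) C2H4O3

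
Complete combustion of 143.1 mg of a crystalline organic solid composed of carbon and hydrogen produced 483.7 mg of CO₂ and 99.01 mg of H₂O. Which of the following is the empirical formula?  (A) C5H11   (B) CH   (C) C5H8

(B) CH

mol C = 0.4837 g CO₂ ÷ 44.009 g/mol = 0.010991 mol
mol H = 2 × 0.09901 g H₂O ÷ 18.015 g/mol = 0.010992 mol
Divide by the smallest (0.010991 mol): C 1.000, H 1.000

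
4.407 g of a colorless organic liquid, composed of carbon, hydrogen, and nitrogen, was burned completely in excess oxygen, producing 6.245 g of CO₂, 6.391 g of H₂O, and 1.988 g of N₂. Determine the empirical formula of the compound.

mol C = 6.245 g CO₂ ÷ 44.009 g/mol = 0.14190 mol
mol H = 2 × 6.391 g H₂O ÷ 18.015 g/mol = 0.70952 mol
mol N = 2 × 1.988 g N₂ ÷ 28.014 g/mol = 0.14193 mol
Divide by the smallest (0.14190 mol): C 1.000, H 5.000, N 1.000

CH5N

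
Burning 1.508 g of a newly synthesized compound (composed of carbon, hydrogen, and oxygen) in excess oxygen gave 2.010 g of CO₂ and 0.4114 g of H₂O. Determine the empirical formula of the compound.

C4H4O5

mol C = 2.010 g CO₂ ÷ 44.009 g/mol = 0.045672 mol
mol H = 2 × 0.4114 g H₂O ÷ 18.015 g/mol = 0.045673 mol
mass O = 1.508 − (0.54857 + 0.046038) = 0.91339 g → mol O = 0.91339 ÷ 15.999 = 0.057090 mol
Divide by the smallest (0.045672 mol): C 1.000, H 1.000, O 1.250
Multiplying each by 4 gives whole numbers: C 4.00, H 4.00, O 5.00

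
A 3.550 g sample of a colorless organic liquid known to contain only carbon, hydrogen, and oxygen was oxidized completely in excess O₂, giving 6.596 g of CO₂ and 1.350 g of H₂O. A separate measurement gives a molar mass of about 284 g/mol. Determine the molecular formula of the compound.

mol C = 6.596 g CO₂ ÷ 44.009 g/mol = 0.14988 mol
mol H = 2 × 1.350 g H₂O ÷ 18.015 g/mol = 0.14988 mol
mass O = 3.550 − (1.8002 + 0.15107) = 1.5987 g → mol O = 1.5987 ÷ 15.999 = 0.099927 mol
Divide by the smallest (0.099927 mol): C 1.500, H 1.500, O 1.000
Multiplying each by 2 gives whole numbers: C 3.00, H 3.00, O 2.00
Empirical formula: C3H3O2
Empirical-formula mass = 71.06 g/mol; 284 ÷ 71.06 ≈ 4, so the molecular formula is C12H12O8.

C12H12O8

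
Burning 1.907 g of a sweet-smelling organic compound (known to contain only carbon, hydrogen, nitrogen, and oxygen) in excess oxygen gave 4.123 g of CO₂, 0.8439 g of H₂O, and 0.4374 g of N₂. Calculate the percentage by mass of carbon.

mol C = 4.123 g CO₂ ÷ 44.009 g/mol = 0.093685 mol
mol H = 2 × 0.8439 g H₂O ÷ 18.015 g/mol = 0.093689 mol
mol N = 2 × 0.4374 g N₂ ÷ 28.014 g/mol = 0.031227 mol
mass O = 1.907 − (1.1253 + 0.094438 + 0.43740) = 0.24991 g → mol O = 0.24991 ÷ 15.999 = 0.015620 mol
mass % C = 1.1253 g ÷ 1.907 g × 100%

59.01%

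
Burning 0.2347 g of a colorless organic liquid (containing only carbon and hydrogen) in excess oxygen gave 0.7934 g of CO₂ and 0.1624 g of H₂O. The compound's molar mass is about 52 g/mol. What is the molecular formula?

mol C = 0.7934 g CO₂ ÷ 44.009 g/mol = 0.018028 mol
mol H = 2 × 0.1624 g H₂O ÷ 18.015 g/mol = 0.018029 mol
Divide by the smallest (0.018028 mol): C 1.000, H 1.000
Empirical formula: CH
Empirical-formula mass = 13.02 g/mol; 52 ÷ 13.02 ≈ 4, so the molecular formula is C4H4.

C4H4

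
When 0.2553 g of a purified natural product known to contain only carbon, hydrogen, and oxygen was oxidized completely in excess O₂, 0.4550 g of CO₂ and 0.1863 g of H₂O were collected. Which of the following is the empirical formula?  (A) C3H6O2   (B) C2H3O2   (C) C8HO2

(A) C3H6O2

mol C = 0.4550 g CO₂ ÷ 44.009 g/mol = 0.010339 mol
mol H = 2 × 0.1863 g H₂O ÷ 18.015 g/mol = 0.020683 mol
mass O = 0.2553 − (0.12418 + 0.020848) = 0.11027 g → mol O = 0.11027 ÷ 15.999 = 0.0068925 mol
Divide by the smallest (0.0068925 mol): C 1.500, H 3.001, O 1.000
Multiplying each by 2 gives whole numbers: C 3.00, H 6.00, O 2.00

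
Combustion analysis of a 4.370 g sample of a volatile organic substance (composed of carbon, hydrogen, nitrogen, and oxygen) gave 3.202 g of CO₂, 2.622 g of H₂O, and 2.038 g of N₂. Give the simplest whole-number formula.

mol C = 3.202 g CO₂ ÷ 44.009 g/mol = 0.072758 mol
mol H = 2 × 2.622 g H₂O ÷ 18.015 g/mol = 0.29109 mol
mol N = 2 × 2.038 g N₂ ÷ 28.014 g/mol = 0.14550 mol
mass O = 4.370 − (0.87389 + 0.29342 + 2.0380) = 1.1647 g → mol O = 1.1647 ÷ 15.999 = 0.072797 mol
Divide by the smallest (0.072758 mol): C 1.000, H 4.001, N 2.000, O 1.001

CH4N2O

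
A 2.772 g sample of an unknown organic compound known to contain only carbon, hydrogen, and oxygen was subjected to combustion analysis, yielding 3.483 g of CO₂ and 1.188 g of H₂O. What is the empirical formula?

mol C = 3.483 g CO₂ ÷ 44.009 g/mol = 0.079143 mol
mol H = 2 × 1.188 g H₂O ÷ 18.015 g/mol = 0.13189 mol
mass O = 2.772 − (0.95059 + 0.13295) = 1.6885 g → mol O = 1.6885 ÷ 15.999 = 0.10554 mol
Divide by the smallest (0.079143 mol): C 1.000, H 1.666, O 1.333
Multiplying each by 3 gives whole numbers: C 3.00, H 5.00, O 4.00

C3H5O4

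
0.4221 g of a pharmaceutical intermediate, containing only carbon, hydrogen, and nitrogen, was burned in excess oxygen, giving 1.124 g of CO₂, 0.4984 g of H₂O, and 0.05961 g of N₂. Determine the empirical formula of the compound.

C6H13N

mol C = 1.124 g CO₂ ÷ 44.009 g/mol = 0.025540 mol
mol H = 2 × 0.4984 g H₂O ÷ 18.015 g/mol = 0.055332 mol
mol N = 2 × 0.05961 g N₂ ÷ 28.014 g/mol = 0.0042557 mol
Divide by the smallest (0.0042557 mol): C 6.001, H 13.002, N 1.000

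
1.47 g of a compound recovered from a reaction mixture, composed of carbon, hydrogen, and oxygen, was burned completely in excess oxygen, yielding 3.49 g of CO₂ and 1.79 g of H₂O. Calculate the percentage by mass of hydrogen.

mol C = 3.49 g CO₂ ÷ 44.009 g/mol = 0.07930 mol
mol H = 2 × 1.79 g H₂O ÷ 18.015 g/mol = 0.1987 mol
mass O = 1.47 − (0.9525 + 0.2003) = 0.3172 g → mol O = 0.3172 ÷ 15.999 = 0.01983 mol
mass % H = 0.2003 g ÷ 1.47 g × 100%

13.6%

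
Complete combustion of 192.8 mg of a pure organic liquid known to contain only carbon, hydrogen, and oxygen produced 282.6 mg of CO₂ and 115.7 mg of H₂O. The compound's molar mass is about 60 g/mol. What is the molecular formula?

C2H4O2

mol C = 0.2826 g CO₂ ÷ 44.009 g/mol = 0.0064214 mol
mol H = 2 × 0.1157 g H₂O ÷ 18.015 g/mol = 0.012845 mol
mass O = 0.1928 − (0.077128 + 0.012948) = 0.10272 g → mol O = 0.10272 ÷ 15.999 = 0.0064207 mol
Divide by the smallest (0.0064207 mol): C 1.000, H 2.001, O 1.000
Empirical formula: CH2O
Empirical-formula mass = 30.03 g/mol; 60 ÷ 30.03 ≈ 2, so the molecular formula is C2H4O2.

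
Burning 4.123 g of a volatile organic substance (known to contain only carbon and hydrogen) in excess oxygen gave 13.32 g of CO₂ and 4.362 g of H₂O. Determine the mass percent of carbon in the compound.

88.17%

mol C = 13.32 g CO₂ ÷ 44.009 g/mol = 0.30267 mol
mol H = 2 × 4.362 g H₂O ÷ 18.015 g/mol = 0.48426 mol
mass % C = 3.6353 g ÷ 4.123 g × 100%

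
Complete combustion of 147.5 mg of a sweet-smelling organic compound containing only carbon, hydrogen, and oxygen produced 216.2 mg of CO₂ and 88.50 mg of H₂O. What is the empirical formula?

CH2O

mol C = 0.2162 g CO₂ ÷ 44.009 g/mol = 0.0049126 mol
mol H = 2 × 0.08850 g H₂O ÷ 18.015 g/mol = 0.0098251 mol
mass O = 0.1475 − (0.059006 + 0.0099037) = 0.078591 g → mol O = 0.078591 ÷ 15.999 = 0.0049122 mol
Divide by the smallest (0.0049122 mol): C 1.000, H 2.000, O 1.000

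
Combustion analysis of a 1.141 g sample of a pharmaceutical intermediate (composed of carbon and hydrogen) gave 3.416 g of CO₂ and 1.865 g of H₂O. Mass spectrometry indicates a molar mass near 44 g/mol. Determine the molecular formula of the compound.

mol C = 3.416 g CO₂ ÷ 44.009 g/mol = 0.077620 mol
mol H = 2 × 1.865 g H₂O ÷ 18.015 g/mol = 0.20705 mol
Divide by the smallest (0.077620 mol): C 1.000, H 2.667
Multiplying each by 3 gives whole numbers: C 3.00, H 8.00
Empirical formula: C3H8
Empirical-formula mass = 44.10 g/mol; 44 ÷ 44.10 ≈ 1, so the molecular formula is C3H8.

C3H8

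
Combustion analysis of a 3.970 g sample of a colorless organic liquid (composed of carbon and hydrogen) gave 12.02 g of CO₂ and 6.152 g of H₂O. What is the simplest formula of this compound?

mol C = 12.02 g CO₂ ÷ 44.009 g/mol = 0.27313 mol
mol H = 2 × 6.152 g H₂O ÷ 18.015 g/mol = 0.68299 mol
Divide by the smallest (0.27313 mol): C 1.000, H 2.501
Multiplying each by 2 gives whole numbers: C 2.00, H 5.00

C2H5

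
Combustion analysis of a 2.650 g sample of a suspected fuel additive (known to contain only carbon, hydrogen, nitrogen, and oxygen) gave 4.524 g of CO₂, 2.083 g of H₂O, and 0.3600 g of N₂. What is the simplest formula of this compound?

mol C = 4.524 g CO₂ ÷ 44.009 g/mol = 0.10280 mol
mol H = 2 × 2.083 g H₂O ÷ 18.015 g/mol = 0.23125 mol
mol N = 2 × 0.3600 g N₂ ÷ 28.014 g/mol = 0.025701 mol
mass O = 2.650 − (1.2347 + 0.23310 + 0.36000) = 0.82220 g → mol O = 0.82220 ÷ 15.999 = 0.051391 mol
Divide by the smallest (0.025701 mol): C 4.000, H 8.998, N 1.000, O 2.000

C4H9NO2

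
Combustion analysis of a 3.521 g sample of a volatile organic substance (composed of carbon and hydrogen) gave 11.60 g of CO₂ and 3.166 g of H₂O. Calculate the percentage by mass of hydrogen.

10.06%

mol C = 11.60 g CO₂ ÷ 44.009 g/mol = 0.26358 mol
mol H = 2 × 3.166 g H₂O ÷ 18.015 g/mol = 0.35148 mol
mass % H = 0.35430 g ÷ 3.521 g × 100%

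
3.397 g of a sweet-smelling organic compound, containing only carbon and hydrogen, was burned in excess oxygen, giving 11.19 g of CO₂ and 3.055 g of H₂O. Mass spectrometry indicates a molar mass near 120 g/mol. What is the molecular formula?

mol C = 11.19 g CO₂ ÷ 44.009 g/mol = 0.25427 mol
mol H = 2 × 3.055 g H₂O ÷ 18.015 g/mol = 0.33916 mol
Divide by the smallest (0.25427 mol): C 1.000, H 1.334
Multiplying each by 3 gives whole numbers: C 3.00, H 4.00
Empirical formula: C3H4
Empirical-formula mass = 40.06 g/mol; 120 ÷ 40.06 ≈ 3, so the molecular formula is C9H12.

C9H12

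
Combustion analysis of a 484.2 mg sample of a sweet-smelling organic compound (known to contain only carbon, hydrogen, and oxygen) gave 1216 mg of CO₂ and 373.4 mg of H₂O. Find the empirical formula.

mol C = 1.216 g CO₂ ÷ 44.009 g/mol = 0.027631 mol
mol H = 2 × 0.3734 g H₂O ÷ 18.015 g/mol = 0.041454 mol
mass O = 0.4842 − (0.33187 + 0.041786) = 0.11054 g → mol O = 0.11054 ÷ 15.999 = 0.0069093 mol
Divide by the smallest (0.0069093 mol): C 3.999, H 6.000, O 1.000

C4H6O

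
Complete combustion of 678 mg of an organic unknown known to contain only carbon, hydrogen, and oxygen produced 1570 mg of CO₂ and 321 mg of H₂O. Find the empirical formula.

mol C = 1.57 g CO₂ ÷ 44.009 g/mol = 0.03567 mol
mol H = 2 × 0.321 g H₂O ÷ 18.015 g/mol = 0.03564 mol
mass O = 0.678 − (0.4285 + 0.03592) = 0.2136 g → mol O = 0.2136 ÷ 15.999 = 0.01335 mol
Divide by the smallest (0.01335 mol): C 2.672, H 2.669, O 1.000
Multiplying each by 3 gives whole numbers: C 8.02, H 8.01, O 3.00

C8H8O3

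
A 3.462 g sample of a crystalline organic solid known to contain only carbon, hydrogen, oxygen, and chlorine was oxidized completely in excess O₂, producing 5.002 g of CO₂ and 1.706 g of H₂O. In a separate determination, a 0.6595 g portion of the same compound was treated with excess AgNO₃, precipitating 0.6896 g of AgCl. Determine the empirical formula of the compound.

mol C = 5.002 g CO₂ ÷ 44.009 g/mol = 0.11366 mol
mol H = 2 × 1.706 g H₂O ÷ 18.015 g/mol = 0.18940 mol
From the AgCl data: mol Cl per gram of compound = (0.6896 ÷ 143.318) ÷ 0.6595 = 0.0072959 mol/g, so in the 3.462 g combustion sample mol Cl = 0.025259 mol
mass O = 3.462 − (1.3652 + 0.19091 + 0.89542) = 1.0105 g → mol O = 1.0105 ÷ 15.999 = 0.063161 mol
Divide by the smallest (0.025259 mol): C 4.500, H 7.498, Cl 1.000, O 2.501
Multiplying each by 2 gives whole numbers: C 9.00, H 15.00, Cl 2.00, O 5.00

C9H15Cl2O5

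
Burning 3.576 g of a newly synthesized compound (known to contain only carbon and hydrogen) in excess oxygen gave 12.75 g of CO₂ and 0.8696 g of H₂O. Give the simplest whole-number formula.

C3H

mol C = 12.75 g CO₂ ÷ 44.009 g/mol = 0.28971 mol
mol H = 2 × 0.8696 g H₂O ÷ 18.015 g/mol = 0.096542 mol
Divide by the smallest (0.096542 mol): C 3.001, H 1.000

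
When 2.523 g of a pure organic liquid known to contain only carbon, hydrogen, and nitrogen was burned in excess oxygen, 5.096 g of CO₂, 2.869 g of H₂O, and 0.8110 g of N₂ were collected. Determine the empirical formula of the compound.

C4H11N2

mol C = 5.096 g CO₂ ÷ 44.009 g/mol = 0.11579 mol
mol H = 2 × 2.869 g H₂O ÷ 18.015 g/mol = 0.31851 mol
mol N = 2 × 0.8110 g N₂ ÷ 28.014 g/mol = 0.057900 mol
Divide by the smallest (0.057900 mol): C 2.000, H 5.501, N 1.000
Multiplying each by 2 gives whole numbers: C 4.00, H 11.00, N 2.00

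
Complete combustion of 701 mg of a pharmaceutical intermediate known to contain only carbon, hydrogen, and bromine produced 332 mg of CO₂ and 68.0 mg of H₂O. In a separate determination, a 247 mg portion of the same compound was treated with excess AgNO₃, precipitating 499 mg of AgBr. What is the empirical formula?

CHBr

mol C = 0.332 g CO₂ ÷ 44.009 g/mol = 0.007544 mol
mol H = 2 × 0.0680 g H₂O ÷ 18.015 g/mol = 0.007549 mol
From the AgBr data: mol Br per gram of compound = (0.499 ÷ 187.772) ÷ 0.247 = 0.01076 mol/g, so in the 0.701 g combustion sample mol Br = 0.007542 mol
Divide by the smallest (0.007542 mol): C 1.000, H 1.001, Br 1.000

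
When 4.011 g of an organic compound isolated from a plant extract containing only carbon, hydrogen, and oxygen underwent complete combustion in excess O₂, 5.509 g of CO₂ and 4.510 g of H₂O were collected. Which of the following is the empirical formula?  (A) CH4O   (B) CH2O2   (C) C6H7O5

(A) CH4O

mol C = 5.509 g CO₂ ÷ 44.009 g/mol = 0.12518 mol
mol H = 2 × 4.510 g H₂O ÷ 18.015 g/mol = 0.50069 mol
mass O = 4.011 − (1.5035 + 0.50470) = 2.0028 g → mol O = 2.0028 ÷ 15.999 = 0.12518 mol
Divide by the smallest (0.12518 mol): C 1.000, H 4.000, O 1.000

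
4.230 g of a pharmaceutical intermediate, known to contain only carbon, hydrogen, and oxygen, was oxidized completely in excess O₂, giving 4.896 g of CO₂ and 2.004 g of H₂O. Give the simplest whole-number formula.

mol C = 4.896 g CO₂ ÷ 44.009 g/mol = 0.11125 mol
mol H = 2 × 2.004 g H₂O ÷ 18.015 g/mol = 0.22248 mol
mass O = 4.230 − (1.3362 + 0.22426) = 2.6695 g → mol O = 2.6695 ÷ 15.999 = 0.16686 mol
Divide by the smallest (0.11125 mol): C 1.000, H 2.000, O 1.500
Multiplying each by 2 gives whole numbers: C 2.00, H 4.00, O 3.00

C2H4O3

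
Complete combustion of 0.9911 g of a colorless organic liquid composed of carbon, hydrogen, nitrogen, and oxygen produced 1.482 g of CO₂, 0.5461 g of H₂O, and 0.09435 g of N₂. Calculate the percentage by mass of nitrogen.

9.52%

mol C = 1.482 g CO₂ ÷ 44.009 g/mol = 0.033675 mol
mol H = 2 × 0.5461 g H₂O ÷ 18.015 g/mol = 0.060627 mol
mol N = 2 × 0.09435 g N₂ ÷ 28.014 g/mol = 0.0067359 mol
mass O = 0.9911 − (0.40447 + 0.061112 + 0.094350) = 0.43117 g → mol O = 0.43117 ÷ 15.999 = 0.026950 mol
mass % N = 0.094350 g ÷ 0.9911 g × 100%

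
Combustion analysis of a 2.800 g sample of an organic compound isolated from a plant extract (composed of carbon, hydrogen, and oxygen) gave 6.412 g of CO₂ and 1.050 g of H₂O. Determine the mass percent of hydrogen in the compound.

mol C = 6.412 g CO₂ ÷ 44.009 g/mol = 0.14570 mol
mol H = 2 × 1.050 g H₂O ÷ 18.015 g/mol = 0.11657 mol
mass O = 2.800 − (1.7500 + 0.11750) = 0.93253 g → mol O = 0.93253 ÷ 15.999 = 0.058286 mol
mass % H = 0.11750 g ÷ 2.800 g × 100%

4.20%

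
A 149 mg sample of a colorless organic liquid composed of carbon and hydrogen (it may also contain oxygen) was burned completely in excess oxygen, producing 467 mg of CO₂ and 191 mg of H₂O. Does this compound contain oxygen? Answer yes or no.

no

mol C = 0.467 g CO₂ ÷ 44.009 g/mol = 0.01061 mol
mol H = 2 × 0.191 g H₂O ÷ 18.015 g/mol = 0.02120 mol
C and H together account for 0.1488 g — essentially the entire 0.149 g sample — so the compound contains no oxygen.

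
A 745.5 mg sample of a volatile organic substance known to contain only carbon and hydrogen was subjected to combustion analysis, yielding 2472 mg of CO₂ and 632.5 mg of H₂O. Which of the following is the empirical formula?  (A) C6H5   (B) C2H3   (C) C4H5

(C) C4H5

mol C = 2.472 g CO₂ ÷ 44.009 g/mol = 0.056170 mol
mol H = 2 × 0.6325 g H₂O ÷ 18.015 g/mol = 0.070219 mol
Divide by the smallest (0.056170 mol): C 1.000, H 1.250
Multiplying each by 4 gives whole numbers: C 4.00, H 5.00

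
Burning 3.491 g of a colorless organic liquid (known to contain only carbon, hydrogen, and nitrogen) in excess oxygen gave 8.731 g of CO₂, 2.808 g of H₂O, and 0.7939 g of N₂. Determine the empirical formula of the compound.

C7H11N2

mol C = 8.731 g CO₂ ÷ 44.009 g/mol = 0.19839 mol
mol H = 2 × 2.808 g H₂O ÷ 18.015 g/mol = 0.31174 mol
mol N = 2 × 0.7939 g N₂ ÷ 28.014 g/mol = 0.056679 mol
Divide by the smallest (0.056679 mol): C 3.500, H 5.500, N 1.000
Multiplying each by 2 gives whole numbers: C 7.00, H 11.00, N 2.00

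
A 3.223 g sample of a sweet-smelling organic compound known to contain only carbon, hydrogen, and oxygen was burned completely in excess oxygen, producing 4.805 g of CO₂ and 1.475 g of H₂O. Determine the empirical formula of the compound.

C2H3O2

mol C = 4.805 g CO₂ ÷ 44.009 g/mol = 0.10918 mol
mol H = 2 × 1.475 g H₂O ÷ 18.015 g/mol = 0.16375 mol
mass O = 3.223 − (1.3114 + 0.16506) = 1.7465 g → mol O = 1.7465 ÷ 15.999 = 0.10917 mol
Divide by the smallest (0.10917 mol): C 1.000, H 1.500, O 1.000
Multiplying each by 2 gives whole numbers: C 2.00, H 3.00, O 2.00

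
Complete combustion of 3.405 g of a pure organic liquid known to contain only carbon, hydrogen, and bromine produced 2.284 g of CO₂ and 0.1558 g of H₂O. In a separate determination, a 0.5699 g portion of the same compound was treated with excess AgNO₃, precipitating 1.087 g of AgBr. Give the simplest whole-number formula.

mol C = 2.284 g CO₂ ÷ 44.009 g/mol = 0.051898 mol
mol H = 2 × 0.1558 g H₂O ÷ 18.015 g/mol = 0.017297 mol
From the AgBr data: mol Br per gram of compound = (1.087 ÷ 187.772) ÷ 0.5699 = 0.010158 mol/g, so in the 3.405 g combustion sample mol Br = 0.034587 mol
Divide by the smallest (0.017297 mol): C 3.000, H 1.000, Br 2.000

C3HBr2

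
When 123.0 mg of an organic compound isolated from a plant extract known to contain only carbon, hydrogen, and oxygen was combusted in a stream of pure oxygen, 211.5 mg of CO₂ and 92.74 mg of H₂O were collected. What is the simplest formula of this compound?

C7H15O5

mol C = 0.2115 g CO₂ ÷ 44.009 g/mol = 0.0048058 mol
mol H = 2 × 0.09274 g H₂O ÷ 18.015 g/mol = 0.010296 mol
mass O = 0.1230 − (0.057723 + 0.010378) = 0.054899 g → mol O = 0.054899 ÷ 15.999 = 0.0034314 mol
Divide by the smallest (0.0034314 mol): C 1.401, H 3.000, O 1.000
Multiplying each by 5 gives whole numbers: C 7.00, H 15.00, O 5.00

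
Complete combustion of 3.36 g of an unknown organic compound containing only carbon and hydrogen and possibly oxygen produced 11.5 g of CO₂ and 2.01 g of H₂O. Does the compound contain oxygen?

no

mol C = 11.5 g CO₂ ÷ 44.009 g/mol = 0.2613 mol
mol H = 2 × 2.01 g H₂O ÷ 18.015 g/mol = 0.2231 mol
C and H together account for 3.364 g — essentially the entire 3.36 g sample — so the compound contains no oxygen.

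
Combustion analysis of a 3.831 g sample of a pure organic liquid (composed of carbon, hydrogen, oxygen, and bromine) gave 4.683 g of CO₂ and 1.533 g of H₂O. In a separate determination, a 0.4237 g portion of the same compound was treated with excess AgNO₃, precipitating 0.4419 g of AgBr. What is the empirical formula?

C5H8BrO2

mol C = 4.683 g CO₂ ÷ 44.009 g/mol = 0.10641 mol
mol H = 2 × 1.533 g H₂O ÷ 18.015 g/mol = 0.17019 mol
From the AgBr data: mol Br per gram of compound = (0.4419 ÷ 187.772) ÷ 0.4237 = 0.0055544 mol/g, so in the 3.831 g combustion sample mol Br = 0.021279 mol
mass O = 3.831 − (1.2781 + 0.17155 + 1.7003) = 0.68110 g → mol O = 0.68110 ÷ 15.999 = 0.042571 mol
Divide by the smallest (0.021279 mol): C 5.001, H 7.998, Br 1.000, O 2.001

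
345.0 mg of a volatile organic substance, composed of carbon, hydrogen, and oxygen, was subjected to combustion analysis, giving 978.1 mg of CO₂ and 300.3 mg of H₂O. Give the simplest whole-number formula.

C8H12O

mol C = 0.9781 g CO₂ ÷ 44.009 g/mol = 0.022225 mol
mol H = 2 × 0.3003 g H₂O ÷ 18.015 g/mol = 0.033339 mol
mass O = 0.3450 − (0.26694 + 0.033606) = 0.044450 g → mol O = 0.044450 ÷ 15.999 = 0.0027783 mol
Divide by the smallest (0.0027783 mol): C 8.000, H 12.000, O 1.000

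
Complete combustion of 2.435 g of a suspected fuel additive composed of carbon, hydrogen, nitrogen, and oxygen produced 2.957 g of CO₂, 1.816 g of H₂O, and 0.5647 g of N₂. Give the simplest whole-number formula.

C5H15N3O4

mol C = 2.957 g CO₂ ÷ 44.009 g/mol = 0.067191 mol
mol H = 2 × 1.816 g H₂O ÷ 18.015 g/mol = 0.20161 mol
mol N = 2 × 0.5647 g N₂ ÷ 28.014 g/mol = 0.040316 mol
mass O = 2.435 − (0.80703 + 0.20322 + 0.56470) = 0.86005 g → mol O = 0.86005 ÷ 15.999 = 0.053756 mol
Divide by the smallest (0.040316 mol): C 1.667, H 5.001, N 1.000, O 1.333
Multiplying each by 3 gives whole numbers: C 5.00, H 15.00, N 3.00, O 4.00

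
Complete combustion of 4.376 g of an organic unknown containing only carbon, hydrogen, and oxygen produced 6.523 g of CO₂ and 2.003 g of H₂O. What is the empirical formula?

C2H3O2

mol C = 6.523 g CO₂ ÷ 44.009 g/mol = 0.14822 mol
mol H = 2 × 2.003 g H₂O ÷ 18.015 g/mol = 0.22237 mol
mass O = 4.376 − (1.7803 + 0.22415) = 2.3716 g → mol O = 2.3716 ÷ 15.999 = 0.14823 mol
Divide by the smallest (0.14822 mol): C 1.000, H 1.500, O 1.000
Multiplying each by 2 gives whole numbers: C 2.00, H 3.00, O 2.00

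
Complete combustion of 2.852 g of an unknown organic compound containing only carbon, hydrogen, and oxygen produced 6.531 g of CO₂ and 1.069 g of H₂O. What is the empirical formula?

C5H4O2

mol C = 6.531 g CO₂ ÷ 44.009 g/mol = 0.14840 mol
mol H = 2 × 1.069 g H₂O ÷ 18.015 g/mol = 0.11868 mol
mass O = 2.852 − (1.7824 + 0.11963) = 0.94992 g → mol O = 0.94992 ÷ 15.999 = 0.059374 mol
Divide by the smallest (0.059374 mol): C 2.499, H 1.999, O 1.000
Multiplying each by 2 gives whole numbers: C 5.00, H 4.00, O 2.00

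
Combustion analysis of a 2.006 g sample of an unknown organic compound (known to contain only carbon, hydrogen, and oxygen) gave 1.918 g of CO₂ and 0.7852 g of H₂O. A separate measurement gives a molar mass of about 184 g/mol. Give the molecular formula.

mol C = 1.918 g CO₂ ÷ 44.009 g/mol = 0.043582 mol
mol H = 2 × 0.7852 g H₂O ÷ 18.015 g/mol = 0.087172 mol
mass O = 2.006 − (0.52346 + 0.087869) = 1.3947 g → mol O = 1.3947 ÷ 15.999 = 0.087172 mol
Divide by the smallest (0.043582 mol): C 1.000, H 2.000, O 2.000
Empirical formula: CH2O2
Empirical-formula mass = 46.02 g/mol; 184 ÷ 46.02 ≈ 4, so the molecular formula is C4H8O8.

C4H8O8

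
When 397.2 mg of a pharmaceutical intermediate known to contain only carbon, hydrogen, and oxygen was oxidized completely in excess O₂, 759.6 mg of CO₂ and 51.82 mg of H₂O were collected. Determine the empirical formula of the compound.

C3HO2

mol C = 0.7596 g CO₂ ÷ 44.009 g/mol = 0.017260 mol
mol H = 2 × 0.05182 g H₂O ÷ 18.015 g/mol = 0.0057530 mol
mass O = 0.3972 − (0.20731 + 0.0057990) = 0.18409 g → mol O = 0.18409 ÷ 15.999 = 0.011506 mol
Divide by the smallest (0.0057530 mol): C 3.000, H 1.000, O 2.000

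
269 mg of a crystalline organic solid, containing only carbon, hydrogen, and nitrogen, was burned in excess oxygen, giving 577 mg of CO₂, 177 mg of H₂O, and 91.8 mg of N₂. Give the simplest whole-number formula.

C2H3N

mol C = 0.577 g CO₂ ÷ 44.009 g/mol = 0.01311 mol
mol H = 2 × 0.177 g H₂O ÷ 18.015 g/mol = 0.01965 mol
mol N = 2 × 0.0918 g N₂ ÷ 28.014 g/mol = 0.006554 mol
Divide by the smallest (0.006554 mol): C 2.000, H 2.998, N 1.000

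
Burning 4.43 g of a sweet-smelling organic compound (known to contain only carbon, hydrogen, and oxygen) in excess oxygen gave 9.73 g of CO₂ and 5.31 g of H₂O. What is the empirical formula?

mol C = 9.73 g CO₂ ÷ 44.009 g/mol = 0.2211 mol
mol H = 2 × 5.31 g H₂O ÷ 18.015 g/mol = 0.5895 mol
mass O = 4.43 − (2.656 + 0.5942) = 1.180 g → mol O = 1.180 ÷ 15.999 = 0.07377 mol
Divide by the smallest (0.07377 mol): C 2.997, H 7.991, O 1.000

C3H8O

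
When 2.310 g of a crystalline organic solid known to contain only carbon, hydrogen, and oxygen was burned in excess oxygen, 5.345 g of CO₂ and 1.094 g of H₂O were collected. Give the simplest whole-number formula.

mol C = 5.345 g CO₂ ÷ 44.009 g/mol = 0.12145 mol
mol H = 2 × 1.094 g H₂O ÷ 18.015 g/mol = 0.12145 mol
mass O = 2.310 − (1.4588 + 0.12243) = 0.72881 g → mol O = 0.72881 ÷ 15.999 = 0.045553 mol
Divide by the smallest (0.045553 mol): C 2.666, H 2.666, O 1.000
Multiplying each by 3 gives whole numbers: C 8.00, H 8.00, O 3.00

C8H8O3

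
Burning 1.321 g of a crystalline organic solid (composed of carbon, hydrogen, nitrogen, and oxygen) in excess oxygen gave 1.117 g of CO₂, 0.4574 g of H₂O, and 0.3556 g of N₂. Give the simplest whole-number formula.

mol C = 1.117 g CO₂ ÷ 44.009 g/mol = 0.025381 mol
mol H = 2 × 0.4574 g H₂O ÷ 18.015 g/mol = 0.050780 mol
mol N = 2 × 0.3556 g N₂ ÷ 28.014 g/mol = 0.025387 mol
mass O = 1.321 − (0.30485 + 0.051186 + 0.35560) = 0.60936 g → mol O = 0.60936 ÷ 15.999 = 0.038087 mol
Divide by the smallest (0.025381 mol): C 1.000, H 2.001, N 1.000, O 1.501
Multiplying each by 2 gives whole numbers: C 2.00, H 4.00, N 2.00, O 3.00

C2H4N2O3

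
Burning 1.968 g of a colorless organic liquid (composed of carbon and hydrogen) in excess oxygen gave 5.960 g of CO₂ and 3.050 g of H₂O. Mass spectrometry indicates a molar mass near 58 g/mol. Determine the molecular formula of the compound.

C4H10

mol C = 5.960 g CO₂ ÷ 44.009 g/mol = 0.13543 mol
mol H = 2 × 3.050 g H₂O ÷ 18.015 g/mol = 0.33861 mol
Divide by the smallest (0.13543 mol): C 1.000, H 2.500
Multiplying each by 2 gives whole numbers: C 2.00, H 5.00
Empirical formula: C2H5
Empirical-formula mass = 29.06 g/mol; 58 ÷ 29.06 ≈ 2, so the molecular formula is C4H10.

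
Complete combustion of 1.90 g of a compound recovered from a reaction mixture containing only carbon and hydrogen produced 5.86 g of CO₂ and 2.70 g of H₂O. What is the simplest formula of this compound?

C4H9

mol C = 5.86 g CO₂ ÷ 44.009 g/mol = 0.1332 mol
mol H = 2 × 2.70 g H₂O ÷ 18.015 g/mol = 0.2998 mol
Divide by the smallest (0.1332 mol): C 1.000, H 2.251
Multiplying each by 4 gives whole numbers: C 4.00, H 9.00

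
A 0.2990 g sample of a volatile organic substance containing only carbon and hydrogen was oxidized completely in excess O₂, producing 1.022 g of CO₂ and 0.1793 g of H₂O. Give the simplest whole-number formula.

mol C = 1.022 g CO₂ ÷ 44.009 g/mol = 0.023223 mol
mol H = 2 × 0.1793 g H₂O ÷ 18.015 g/mol = 0.019906 mol
Divide by the smallest (0.019906 mol): C 1.167, H 1.000
Multiplying each by 6 gives whole numbers: C 7.00, H 6.00

C7H6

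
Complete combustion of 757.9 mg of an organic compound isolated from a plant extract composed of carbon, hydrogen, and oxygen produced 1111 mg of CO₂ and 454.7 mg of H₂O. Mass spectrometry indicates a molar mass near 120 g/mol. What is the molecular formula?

mol C = 1.111 g CO₂ ÷ 44.009 g/mol = 0.025245 mol
mol H = 2 × 0.4547 g H₂O ÷ 18.015 g/mol = 0.050480 mol
mass O = 0.7579 − (0.30322 + 0.050884) = 0.40380 g → mol O = 0.40380 ÷ 15.999 = 0.025239 mol
Divide by the smallest (0.025239 mol): C 1.000, H 2.000, O 1.000
Empirical formula: CH2O
Empirical-formula mass = 30.03 g/mol; 120 ÷ 30.03 ≈ 4, so the molecular formula is C4H8O4.

C4H8O4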